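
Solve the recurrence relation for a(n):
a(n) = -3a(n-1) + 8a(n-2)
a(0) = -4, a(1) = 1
Characteristic equation: x² + 3x - 8 = 0.
Discriminant Δ = (-3)² + 4·(8) = 41.
Roots r₁,₂ = (-3 ± √41)/2, so r₁ = - \frac{3}{2} + \frac{\sqrt{41}}{2}, r₂ = - \frac{\sqrt{41}}{2} - \frac{3}{2}.
General solution: a(n) = A·r₁^n + B·r₂^n.
From the initial conditions, A + B = -4 and r₁A + r₂B = 1.
Since r₁ - r₂ = √41: A = (1 - (-4)r₂)/√41 = -2 - \frac{5 \sqrt{41}}{41}, and B = -4 - A = -2 + \frac{5 \sqrt{41}}{41}.
So a(n) = \left(-2 - \frac{5 \sqrt{41}}{41}\right)\left(- \frac{3}{2} + \frac{\sqrt{41}}{2}\right)^n + \left(-2 + \frac{5 \sqrt{41}}{41}\right)\left(- \frac{\sqrt{41}}{2} - \frac{3}{2}\right)^n.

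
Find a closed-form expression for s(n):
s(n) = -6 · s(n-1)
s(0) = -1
Pure geometric recurrence with ratio -6.
By induction s(n) = s(0) · (-6)^n = - \left(-6\right)^{n}.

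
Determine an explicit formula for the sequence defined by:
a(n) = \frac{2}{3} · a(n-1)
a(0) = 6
Pure geometric recurrence with ratio \frac{2}{3}.
By induction a(n) = a(0) · (\frac{2}{3})^n = 6 \left(\frac{2}{3}\right)^{n}.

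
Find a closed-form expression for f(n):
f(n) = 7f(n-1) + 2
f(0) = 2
First-order linear non-homogeneous.
Homogeneous solution: f_h(n) = A·(7)^n.
Try constant particular solution f_p = K: K = 7K + 2 ⇒ K = - \frac{1}{3}.
General: f(n) = A·(7)^n - \frac{1}{3}.
Apply f(0) = 2: A - \frac{1}{3} = 2 ⇒ A = \frac{7}{3}.
So f(n) = \frac{7 \cdot 7^{n}}{3} - \frac{1}{3}.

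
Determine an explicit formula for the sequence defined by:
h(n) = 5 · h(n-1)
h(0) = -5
Pure geometric recurrence with ratio 5.
By induction h(n) = h(0) · (5)^n = - 5 \cdot 5^{n}.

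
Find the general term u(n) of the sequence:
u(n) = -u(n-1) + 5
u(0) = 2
First-order linear non-homogeneous.
Homogeneous solution: u_h(n) = A·(-1)^n.
Try constant particular solution u_p = K: K = -K + 5 ⇒ K = \frac{5}{2}.
General: u(n) = A·(-1)^n + \frac{5}{2}.
Apply u(0) = 2: A + \frac{5}{2} = 2 ⇒ A = - \frac{1}{2}.
So u(n) = \frac{5}{2} - \frac{\left(-1\right)^{n}}{2}.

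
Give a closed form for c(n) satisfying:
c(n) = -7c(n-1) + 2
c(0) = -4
First-order linear non-homogeneous.
Homogeneous solution: c_h(n) = A·(-7)^n.
Try constant particular solution c_p = K: K = -7K + 2 ⇒ K = \frac{1}{4}.
General: c(n) = A·(-7)^n + \frac{1}{4}.
Apply c(0) = -4: A + \frac{1}{4} = -4 ⇒ A = - \frac{17}{4}.
So c(n) = \frac{1}{4} - \frac{17 \left(-7\right)^{n}}{4}.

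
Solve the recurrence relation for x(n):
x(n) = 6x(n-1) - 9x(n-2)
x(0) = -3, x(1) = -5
Characteristic equation: x² - 6x + 9 = 0, which is (x - (3))².
Repeated root r = 3.
General solution: x(n) = (A + Bn)·(3)^n.
From x(0) = -3: A = -3.
From x(1) = -5: (A + B)·(3) = -5 ⇒ B = \frac{4}{3}.
So x(n) = \left(\frac{4 n}{3} - 3\right) \cdot (3)^n.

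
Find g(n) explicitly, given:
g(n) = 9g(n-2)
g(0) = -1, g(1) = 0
Characteristic equation: x² - 9 = 0, which factors as (x - (-3))(x - (3)) = 0.
Roots r₁ = -3, r₂ = 3 (distinct).
General solution: g(n) = A·(-3)^n + B·(3)^n.
From g(0) = -1: A + B = -1.
From g(1) = 0: -3A + 3B = 0.
Solving: A = - \frac{1}{2}, B = - \frac{1}{2}.
So g(n) = - \frac{\left(-3\right)^{n}}{2} - \frac{3^{n}}{2}.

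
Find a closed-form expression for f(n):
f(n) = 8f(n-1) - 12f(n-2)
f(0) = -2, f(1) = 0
Characteristic equation: x² - 8x + 12 = 0, which factors as (x - (6))(x - (2)) = 0.
Roots r₁ = 6, r₂ = 2 (distinct).
General solution: f(n) = A·(6)^n + B·(2)^n.
From f(0) = -2: A + B = -2.
From f(1) = 0: 6A + 2B = 0.
Solving: A = 1, B = -3.
So f(n) = - 3 \cdot 2^{n} + 6^{n}.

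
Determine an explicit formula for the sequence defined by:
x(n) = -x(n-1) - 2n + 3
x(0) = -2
First-order linear with linear forcing.
Homogeneous solution: x_h(n) = A·(-1)^n.
Try particular x_p(n) = pn + q. Substituting:
  pn + q = -(p(n-1) + q) - 2n + 3.
Matching the n-coefficient: p = -p - 2 ⇒ p = -1.
Matching constants: q = p - q + 3 ⇒ q = 1.
General: x(n) = A·(-1)^n - n + 1.
Apply x(0) = -2: A + 1 = -2 ⇒ A = -3.
So x(n) = - 3 \left(-1\right)^{n} - n + 1.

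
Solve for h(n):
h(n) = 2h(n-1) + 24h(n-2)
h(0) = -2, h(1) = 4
Characteristic equation: x² - 2x - 24 = 0, which factors as (x - (-4))(x - (6)) = 0.
Roots r₁ = -4, r₂ = 6 (distinct).
General solution: h(n) = A·(-4)^n + B·(6)^n.
From h(0) = -2: A + B = -2.
From h(1) = 4: -4A + 6B = 4.
Solving: A = - \frac{8}{5}, B = - \frac{2}{5}.
So h(n) = - \frac{8 \left(-4\right)^{n}}{5} - \frac{2 \cdot 6^{n}}{5}.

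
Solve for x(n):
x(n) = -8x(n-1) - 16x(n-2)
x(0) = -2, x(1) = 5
Characteristic equation: x² + 8x + 16 = 0, which is (x - (-4))².
Repeated root r = -4.
General solution: x(n) = (A + Bn)·(-4)^n.
From x(0) = -2: A = -2.
From x(1) = 5: (A + B)·(-4) = 5 ⇒ B = \frac{3}{4}.
So x(n) = \left(\frac{3 n}{4} - 2\right) \cdot (-4)^n.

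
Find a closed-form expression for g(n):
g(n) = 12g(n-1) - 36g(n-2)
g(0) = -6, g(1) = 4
Characteristic equation: x² - 12x + 36 = 0, which is (x - (6))².
Repeated root r = 6.
General solution: g(n) = (A + Bn)·(6)^n.
From g(0) = -6: A = -6.
From g(1) = 4: (A + B)·(6) = 4 ⇒ B = \frac{20}{3}.
So g(n) = \left(\frac{20 n}{3} - 6\right) \cdot (6)^n.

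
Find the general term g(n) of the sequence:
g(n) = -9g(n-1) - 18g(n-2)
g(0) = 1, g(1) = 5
Characteristic equation: x² + 9x + 18 = 0, which factors as (x - (-6))(x - (-3)) = 0.
Roots r₁ = -6, r₂ = -3 (distinct).
General solution: g(n) = A·(-6)^n + B·(-3)^n.
From g(0) = 1: A + B = 1.
From g(1) = 5: -6A - 3B = 5.
Solving: A = - \frac{8}{3}, B = \frac{11}{3}.
So g(n) = \frac{11 \left(-3\right)^{n}}{3} - \frac{8 \left(-6\right)^{n}}{3}.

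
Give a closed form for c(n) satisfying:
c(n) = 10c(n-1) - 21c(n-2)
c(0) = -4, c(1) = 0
Characteristic equation: x² - 10x + 21 = 0, which factors as (x - (7))(x - (3)) = 0.
Roots r₁ = 7, r₂ = 3 (distinct).
General solution: c(n) = A·(7)^n + B·(3)^n.
From c(0) = -4: A + B = -4.
From c(1) = 0: 7A + 3B = 0.
Solving: A = 3, B = -7.
So c(n) = - 7 \cdot 3^{n} + 3 \cdot 7^{n}.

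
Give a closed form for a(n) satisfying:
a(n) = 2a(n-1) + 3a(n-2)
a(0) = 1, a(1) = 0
Characteristic equation: x² - 2x - 3 = 0, which factors as (x - (-1))(x - (3)) = 0.
Roots r₁ = -1, r₂ = 3 (distinct).
General solution: a(n) = A·(-1)^n + B·(3)^n.
From a(0) = 1: A + B = 1.
From a(1) = 0: -A + 3B = 0.
Solving: A = \frac{3}{4}, B = \frac{1}{4}.
So a(n) = \frac{3 \left(-1\right)^{n}}{4} + \frac{3^{n}}{4}.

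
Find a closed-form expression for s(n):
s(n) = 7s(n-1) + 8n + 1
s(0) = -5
First-order linear with linear forcing.
Homogeneous solution: s_h(n) = A·(7)^n.
Try particular s_p(n) = pn + q. Substituting:
  pn + q = 7(p(n-1) + q) + 8n + 1.
Matching the n-coefficient: p = 7p + 8 ⇒ p = - \frac{4}{3}.
Matching constants: q = -7p + 7q + 1 ⇒ q = - \frac{31}{18}.
General: s(n) = A·(7)^n - \frac{4 n}{3} - \frac{31}{18}.
Apply s(0) = -5: A - \frac{31}{18} = -5 ⇒ A = - \frac{59}{18}.
So s(n) = - \frac{59 \cdot 7^{n}}{18} - \frac{4 n}{3} - \frac{31}{18}.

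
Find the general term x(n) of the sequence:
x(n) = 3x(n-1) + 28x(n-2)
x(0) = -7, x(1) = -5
Characteristic equation: x² - 3x - 28 = 0, which factors as (x - (-4))(x - (7)) = 0.
Roots r₁ = -4, r₂ = 7 (distinct).
General solution: x(n) = A·(-4)^n + B·(7)^n.
From x(0) = -7: A + B = -7.
From x(1) = -5: -4A + 7B = -5.
Solving: A = -4, B = -3.
So x(n) = - 4 \left(-4\right)^{n} - 3 \cdot 7^{n}.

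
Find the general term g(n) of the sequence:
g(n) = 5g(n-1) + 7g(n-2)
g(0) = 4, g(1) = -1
Characteristic equation: x² - 5x - 7 = 0.
Discriminant Δ = (5)² + 4·(7) = 53.
Roots r₁,₂ = (5 ± √53)/2, so r₁ = \frac{5}{2} + \frac{\sqrt{53}}{2}, r₂ = \frac{5}{2} - \frac{\sqrt{53}}{2}.
General solution: g(n) = A·r₁^n + B·r₂^n.
From the initial conditions, A + B = 4 and r₁A + r₂B = -1.
Since r₁ - r₂ = √53: A = (-1 - (4)r₂)/√53 = 2 - \frac{11 \sqrt{53}}{53}, and B = 4 - A = \frac{11 \sqrt{53}}{53} + 2.
So g(n) = \left(2 - \frac{11 \sqrt{53}}{53}\right)\left(\frac{5}{2} + \frac{\sqrt{53}}{2}\right)^n + \left(\frac{11 \sqrt{53}}{53} + 2\right)\left(\frac{5}{2} - \frac{\sqrt{53}}{2}\right)^n.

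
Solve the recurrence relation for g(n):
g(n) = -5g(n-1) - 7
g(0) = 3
First-order linear non-homogeneous.
Homogeneous solution: g_h(n) = A·(-5)^n.
Try constant particular solution g_p = K: K = -5K - 7 ⇒ K = - \frac{7}{6}.
General: g(n) = A·(-5)^n - \frac{7}{6}.
Apply g(0) = 3: A - \frac{7}{6} = 3 ⇒ A = \frac{25}{6}.
So g(n) = \frac{25 \left(-5\right)^{n}}{6} - \frac{7}{6}.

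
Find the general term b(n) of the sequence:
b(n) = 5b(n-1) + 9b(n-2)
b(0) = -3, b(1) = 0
Characteristic equation: x² - 5x - 9 = 0.
Discriminant Δ = (5)² + 4·(9) = 61.
Roots r₁,₂ = (5 ± √61)/2, so r₁ = \frac{5}{2} + \frac{\sqrt{61}}{2}, r₂ = \frac{5}{2} - \frac{\sqrt{61}}{2}.
General solution: b(n) = A·r₁^n + B·r₂^n.
From the initial conditions, A + B = -3 and r₁A + r₂B = 0.
Since r₁ - r₂ = √61: A = (0 - (-3)r₂)/√61 = - \frac{3}{2} + \frac{15 \sqrt{61}}{122}, and B = -3 - A = - \frac{3}{2} - \frac{15 \sqrt{61}}{122}.
So b(n) = \left(- \frac{3}{2} + \frac{15 \sqrt{61}}{122}\right)\left(\frac{5}{2} + \frac{\sqrt{61}}{2}\right)^n + \left(- \frac{3}{2} - \frac{15 \sqrt{61}}{122}\right)\left(\frac{5}{2} - \frac{\sqrt{61}}{2}\right)^n.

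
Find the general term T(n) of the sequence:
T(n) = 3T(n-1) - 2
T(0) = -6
First-order linear non-homogeneous.
Homogeneous solution: T_h(n) = A·(3)^n.
Try constant particular solution T_p = K: K = 3K - 2 ⇒ K = 1.
General: T(n) = A·(3)^n + 1.
Apply T(0) = -6: A + 1 = -6 ⇒ A = -7.
So T(n) = 1 - 7 \cdot 3^{n}.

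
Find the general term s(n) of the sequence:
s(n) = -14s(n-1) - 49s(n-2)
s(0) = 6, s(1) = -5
Characteristic equation: x² + 14x + 49 = 0, which is (x - (-7))².
Repeated root r = -7.
General solution: s(n) = (A + Bn)·(-7)^n.
From s(0) = 6: A = 6.
From s(1) = -5: (A + B)·(-7) = -5 ⇒ B = - \frac{37}{7}.
So s(n) = \left(6 - \frac{37 n}{7}\right) \cdot (-7)^n.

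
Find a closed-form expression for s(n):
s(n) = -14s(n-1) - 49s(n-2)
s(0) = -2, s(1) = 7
Characteristic equation: x² + 14x + 49 = 0, which is (x - (-7))².
Repeated root r = -7.
General solution: s(n) = (A + Bn)·(-7)^n.
From s(0) = -2: A = -2.
From s(1) = 7: (A + B)·(-7) = 7 ⇒ B = 1.
So s(n) = \left(n - 2\right) \cdot (-7)^n.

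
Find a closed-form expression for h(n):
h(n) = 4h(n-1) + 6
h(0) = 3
First-order linear non-homogeneous.
Homogeneous solution: h_h(n) = A·(4)^n.
Try constant particular solution h_p = K: K = 4K + 6 ⇒ K = -2.
General: h(n) = A·(4)^n - 2.
Apply h(0) = 3: A - 2 = 3 ⇒ A = 5.
So h(n) = 5 \cdot 4^{n} - 2.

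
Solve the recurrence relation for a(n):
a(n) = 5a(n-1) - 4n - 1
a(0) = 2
First-order linear with linear forcing.
Homogeneous solution: a_h(n) = A·(5)^n.
Try particular a_p(n) = pn + q. Substituting:
  pn + q = 5(p(n-1) + q) - 4n - 1.
Matching the n-coefficient: p = 5p - 4 ⇒ p = 1.
Matching constants: q = -5p + 5q - 1 ⇒ q = \frac{3}{2}.
General: a(n) = A·(5)^n + n + \frac{3}{2}.
Apply a(0) = 2: A + \frac{3}{2} = 2 ⇒ A = \frac{1}{2}.
So a(n) = \frac{5^{n}}{2} + n + \frac{3}{2}.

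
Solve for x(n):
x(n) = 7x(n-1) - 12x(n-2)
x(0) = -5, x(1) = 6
Characteristic equation: x² - 7x + 12 = 0, which factors as (x - (4))(x - (3)) = 0.
Roots r₁ = 4, r₂ = 3 (distinct).
General solution: x(n) = A·(4)^n + B·(3)^n.
From x(0) = -5: A + B = -5.
From x(1) = 6: 4A + 3B = 6.
Solving: A = 21, B = -26.
So x(n) = - 26 \cdot 3^{n} + 21 \cdot 4^{n}.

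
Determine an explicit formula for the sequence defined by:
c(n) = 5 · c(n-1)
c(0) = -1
Pure geometric recurrence with ratio 5.
By induction c(n) = c(0) · (5)^n = - 5^{n}.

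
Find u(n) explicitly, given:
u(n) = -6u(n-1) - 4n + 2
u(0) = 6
First-order linear with linear forcing.
Homogeneous solution: u_h(n) = A·(-6)^n.
Try particular u_p(n) = pn + q. Substituting:
  pn + q = -6(p(n-1) + q) - 4n + 2.
Matching the n-coefficient: p = -6p - 4 ⇒ p = - \frac{4}{7}.
Matching constants: q = 6p - 6q + 2 ⇒ q = - \frac{10}{49}.
General: u(n) = A·(-6)^n - \frac{4 n}{7} - \frac{10}{49}.
Apply u(0) = 6: A - \frac{10}{49} = 6 ⇒ A = \frac{304}{49}.
So u(n) = \frac{304 \left(-6\right)^{n}}{49} - \frac{4 n}{7} - \frac{10}{49}.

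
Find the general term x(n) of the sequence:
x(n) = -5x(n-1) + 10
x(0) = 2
First-order linear non-homogeneous.
Homogeneous solution: x_h(n) = A·(-5)^n.
Try constant particular solution x_p = K: K = -5K + 10 ⇒ K = \frac{5}{3}.
General: x(n) = A·(-5)^n + \frac{5}{3}.
Apply x(0) = 2: A + \frac{5}{3} = 2 ⇒ A = \frac{1}{3}.
So x(n) = \frac{\left(-5\right)^{n}}{3} + \frac{5}{3}.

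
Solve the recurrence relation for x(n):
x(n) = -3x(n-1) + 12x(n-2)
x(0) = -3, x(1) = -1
Characteristic equation: x² + 3x - 12 = 0.
Discriminant Δ = (-3)² + 4·(12) = 57.
Roots r₁,₂ = (-3 ± √57)/2, so r₁ = - \frac{3}{2} + \frac{\sqrt{57}}{2}, r₂ = - \frac{\sqrt{57}}{2} - \frac{3}{2}.
General solution: x(n) = A·r₁^n + B·r₂^n.
From the initial conditions, A + B = -3 and r₁A + r₂B = -1.
Since r₁ - r₂ = √57: A = (-1 - (-3)r₂)/√57 = - \frac{3}{2} - \frac{11 \sqrt{57}}{114}, and B = -3 - A = - \frac{3}{2} + \frac{11 \sqrt{57}}{114}.
So x(n) = \left(- \frac{3}{2} - \frac{11 \sqrt{57}}{114}\right)\left(- \frac{3}{2} + \frac{\sqrt{57}}{2}\right)^n + \left(- \frac{3}{2} + \frac{11 \sqrt{57}}{114}\right)\left(- \frac{\sqrt{57}}{2} - \frac{3}{2}\right)^n.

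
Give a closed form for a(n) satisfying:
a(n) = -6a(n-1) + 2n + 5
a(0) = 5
First-order linear with linear forcing.
Homogeneous solution: a_h(n) = A·(-6)^n.
Try particular a_p(n) = pn + q. Substituting:
  pn + q = -6(p(n-1) + q) + 2n + 5.
Matching the n-coefficient: p = -6p + 2 ⇒ p = \frac{2}{7}.
Matching constants: q = 6p - 6q + 5 ⇒ q = \frac{47}{49}.
General: a(n) = A·(-6)^n + \frac{2 n}{7} + \frac{47}{49}.
Apply a(0) = 5: A + \frac{47}{49} = 5 ⇒ A = \frac{198}{49}.
So a(n) = \frac{198 \left(-6\right)^{n}}{49} + \frac{2 n}{7} + \frac{47}{49}.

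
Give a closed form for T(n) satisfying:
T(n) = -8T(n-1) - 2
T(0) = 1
First-order linear non-homogeneous.
Homogeneous solution: T_h(n) = A·(-8)^n.
Try constant particular solution T_p = K: K = -8K - 2 ⇒ K = - \frac{2}{9}.
General: T(n) = A·(-8)^n - \frac{2}{9}.
Apply T(0) = 1: A - \frac{2}{9} = 1 ⇒ A = \frac{11}{9}.
So T(n) = \frac{11 \left(-8\right)^{n}}{9} - \frac{2}{9}.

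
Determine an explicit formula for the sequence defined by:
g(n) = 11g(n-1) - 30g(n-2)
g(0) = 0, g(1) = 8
Characteristic equation: x² - 11x + 30 = 0, which factors as (x - (6))(x - (5)) = 0.
Roots r₁ = 6, r₂ = 5 (distinct).
General solution: g(n) = A·(6)^n + B·(5)^n.
From g(0) = 0: A + B = 0.
From g(1) = 8: 6A + 5B = 8.
Solving: A = 8, B = -8.
So g(n) = - 8 \cdot 5^{n} + 8 \cdot 6^{n}.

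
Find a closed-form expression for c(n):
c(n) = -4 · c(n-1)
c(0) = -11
Pure geometric recurrence with ratio -4.
By induction c(n) = c(0) · (-4)^n = - 11 \left(-4\right)^{n}.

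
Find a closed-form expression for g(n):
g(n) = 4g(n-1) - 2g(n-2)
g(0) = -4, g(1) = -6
Characteristic equation: x² - 4x + 2 = 0.
Discriminant Δ = (4)² + 4·(-2) = 8.
Roots r₁,₂ = (4 ± √8)/2, so r₁ = \sqrt{2} + 2, r₂ = 2 - \sqrt{2}.
General solution: g(n) = A·r₁^n + B·r₂^n.
From the initial conditions, A + B = -4 and r₁A + r₂B = -6.
Since r₁ - r₂ = √8: A = (-6 - (-4)r₂)/√8 = -2 + \frac{\sqrt{2}}{2}, and B = -4 - A = -2 - \frac{\sqrt{2}}{2}.
So g(n) = \left(-2 + \frac{\sqrt{2}}{2}\right)\left(\sqrt{2} + 2\right)^n + \left(-2 - \frac{\sqrt{2}}{2}\right)\left(2 - \sqrt{2}\right)^n.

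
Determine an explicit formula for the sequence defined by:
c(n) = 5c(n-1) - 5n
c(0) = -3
First-order linear with linear forcing.
Homogeneous solution: c_h(n) = A·(5)^n.
Try particular c_p(n) = pn + q. Substituting:
  pn + q = 5(p(n-1) + q) - 5n.
Matching the n-coefficient: p = 5p - 5 ⇒ p = \frac{5}{4}.
Matching constants: q = -5p + 5q ⇒ q = \frac{25}{16}.
General: c(n) = A·(5)^n + \frac{5 n}{4} + \frac{25}{16}.
Apply c(0) = -3: A + \frac{25}{16} = -3 ⇒ A = - \frac{73}{16}.
So c(n) = - \frac{73 \cdot 5^{n}}{16} + \frac{5 n}{4} + \frac{25}{16}.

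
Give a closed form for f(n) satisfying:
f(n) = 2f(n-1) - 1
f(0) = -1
First-order linear non-homogeneous.
Homogeneous solution: f_h(n) = A·(2)^n.
Try constant particular solution f_p = K: K = 2K - 1 ⇒ K = 1.
General: f(n) = A·(2)^n + 1.
Apply f(0) = -1: A + 1 = -1 ⇒ A = -2.
So f(n) = 1 - 2 \cdot 2^{n}.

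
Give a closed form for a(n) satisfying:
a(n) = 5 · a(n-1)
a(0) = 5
Pure geometric recurrence with ratio 5.
By induction a(n) = a(0) · (5)^n = 5 \cdot 5^{n}.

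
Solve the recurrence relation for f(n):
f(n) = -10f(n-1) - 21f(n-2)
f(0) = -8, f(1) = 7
Characteristic equation: x² + 10x + 21 = 0, which factors as (x - (-7))(x - (-3)) = 0.
Roots r₁ = -7, r₂ = -3 (distinct).
General solution: f(n) = A·(-7)^n + B·(-3)^n.
From f(0) = -8: A + B = -8.
From f(1) = 7: -7A - 3B = 7.
Solving: A = \frac{17}{4}, B = - \frac{49}{4}.
So f(n) = - \frac{49 \left(-3\right)^{n}}{4} + \frac{17 \left(-7\right)^{n}}{4}.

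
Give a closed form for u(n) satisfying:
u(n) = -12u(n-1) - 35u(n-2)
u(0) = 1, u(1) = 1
Characteristic equation: x² + 12x + 35 = 0, which factors as (x - (-7))(x - (-5)) = 0.
Roots r₁ = -7, r₂ = -5 (distinct).
General solution: u(n) = A·(-7)^n + B·(-5)^n.
From u(0) = 1: A + B = 1.
From u(1) = 1: -7A - 5B = 1.
Solving: A = -3, B = 4.
So u(n) = 4 \left(-5\right)^{n} - 3 \left(-7\right)^{n}.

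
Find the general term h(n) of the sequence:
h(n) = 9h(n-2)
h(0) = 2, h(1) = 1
Characteristic equation: x² - 9 = 0, which factors as (x - (-3))(x - (3)) = 0.
Roots r₁ = -3, r₂ = 3 (distinct).
General solution: h(n) = A·(-3)^n + B·(3)^n.
From h(0) = 2: A + B = 2.
From h(1) = 1: -3A + 3B = 1.
Solving: A = \frac{5}{6}, B = \frac{7}{6}.
So h(n) = \frac{5 \left(-3\right)^{n}}{6} + \frac{7 \cdot 3^{n}}{6}.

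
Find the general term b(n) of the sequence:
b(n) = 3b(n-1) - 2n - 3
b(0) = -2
First-order linear with linear forcing.
Homogeneous solution: b_h(n) = A·(3)^n.
Try particular b_p(n) = pn + q. Substituting:
  pn + q = 3(p(n-1) + q) - 2n - 3.
Matching the n-coefficient: p = 3p - 2 ⇒ p = 1.
Matching constants: q = -3p + 3q - 3 ⇒ q = 3.
General: b(n) = A·(3)^n + n + 3.
Apply b(0) = -2: A + 3 = -2 ⇒ A = -5.
So b(n) = - 5 \cdot 3^{n} + n + 3.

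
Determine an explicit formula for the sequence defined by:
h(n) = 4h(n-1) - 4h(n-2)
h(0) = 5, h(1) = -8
Characteristic equation: x² - 4x + 4 = 0, which is (x - (2))².
Repeated root r = 2.
General solution: h(n) = (A + Bn)·(2)^n.
From h(0) = 5: A = 5.
From h(1) = -8: (A + B)·(2) = -8 ⇒ B = -9.
So h(n) = \left(5 - 9 n\right) \cdot (2)^n.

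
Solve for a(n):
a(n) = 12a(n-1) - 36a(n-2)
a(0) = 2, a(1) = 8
Characteristic equation: x² - 12x + 36 = 0, which is (x - (6))².
Repeated root r = 6.
General solution: a(n) = (A + Bn)·(6)^n.
From a(0) = 2: A = 2.
From a(1) = 8: (A + B)·(6) = 8 ⇒ B = - \frac{2}{3}.
So a(n) = \left(2 - \frac{2 n}{3}\right) \cdot (6)^n.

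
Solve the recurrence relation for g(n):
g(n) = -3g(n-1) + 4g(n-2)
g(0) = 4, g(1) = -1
Characteristic equation: x² + 3x - 4 = 0, which factors as (x - (-4))(x - (1)) = 0.
Roots r₁ = -4, r₂ = 1 (distinct).
General solution: g(n) = A·(-4)^n + B·(1)^n.
From g(0) = 4: A + B = 4.
From g(1) = -1: -4A + B = -1.
Solving: A = 1, B = 3.
So g(n) = \left(-4\right)^{n} + 3.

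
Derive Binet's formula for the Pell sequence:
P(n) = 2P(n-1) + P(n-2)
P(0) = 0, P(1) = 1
This is the Pell sequence.
Characteristic equation: x² - 2x - 1 = 0; roots r₁ = 1 + \sqrt{2}, r₂ = 1 - \sqrt{2}.
General: P(n) = A·r₁^n + B·r₂^n. Solving with P(0)=0, P(1)=1 gives A = \frac{\sqrt{2}}{4}, B = - \frac{\sqrt{2}}{4}.
So P(n) = \frac{\sqrt{2} \left(- \left(1 - \sqrt{2}\right)^{n} + \left(1 + \sqrt{2}\right)^{n}\right)}{4}.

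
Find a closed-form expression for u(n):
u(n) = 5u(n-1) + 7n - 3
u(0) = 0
First-order linear with linear forcing.
Homogeneous solution: u_h(n) = A·(5)^n.
Try particular u_p(n) = pn + q. Substituting:
  pn + q = 5(p(n-1) + q) + 7n - 3.
Matching the n-coefficient: p = 5p + 7 ⇒ p = - \frac{7}{4}.
Matching constants: q = -5p + 5q - 3 ⇒ q = - \frac{23}{16}.
General: u(n) = A·(5)^n - \frac{7 n}{4} - \frac{23}{16}.
Apply u(0) = 0: A - \frac{23}{16} = 0 ⇒ A = \frac{23}{16}.
So u(n) = \frac{23 \cdot 5^{n}}{16} - \frac{7 n}{4} - \frac{23}{16}.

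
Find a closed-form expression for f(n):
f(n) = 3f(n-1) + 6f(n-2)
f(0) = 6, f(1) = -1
Characteristic equation: x² - 3x - 6 = 0.
Discriminant Δ = (3)² + 4·(6) = 33.
Roots r₁,₂ = (3 ± √33)/2, so r₁ = \frac{3}{2} + \frac{\sqrt{33}}{2}, r₂ = \frac{3}{2} - \frac{\sqrt{33}}{2}.
General solution: f(n) = A·r₁^n + B·r₂^n.
From the initial conditions, A + B = 6 and r₁A + r₂B = -1.
Since r₁ - r₂ = √33: A = (-1 - (6)r₂)/√33 = 3 - \frac{10 \sqrt{33}}{33}, and B = 6 - A = \frac{10 \sqrt{33}}{33} + 3.
So f(n) = \left(3 - \frac{10 \sqrt{33}}{33}\right)\left(\frac{3}{2} + \frac{\sqrt{33}}{2}\right)^n + \left(\frac{10 \sqrt{33}}{33} + 3\right)\left(\frac{3}{2} - \frac{\sqrt{33}}{2}\right)^n.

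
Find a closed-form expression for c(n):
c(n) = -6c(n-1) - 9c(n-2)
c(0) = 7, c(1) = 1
Characteristic equation: x² + 6x + 9 = 0, which is (x - (-3))².
Repeated root r = -3.
General solution: c(n) = (A + Bn)·(-3)^n.
From c(0) = 7: A = 7.
From c(1) = 1: (A + B)·(-3) = 1 ⇒ B = - \frac{22}{3}.
So c(n) = \left(7 - \frac{22 n}{3}\right) \cdot (-3)^n.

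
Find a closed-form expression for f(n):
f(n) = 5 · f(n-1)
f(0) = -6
Pure geometric recurrence with ratio 5.
By induction f(n) = f(0) · (5)^n = - 6 \cdot 5^{n}.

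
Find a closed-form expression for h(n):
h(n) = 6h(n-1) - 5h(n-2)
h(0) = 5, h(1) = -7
Characteristic equation: x² - 6x + 5 = 0, which factors as (x - (1))(x - (5)) = 0.
Roots r₁ = 1, r₂ = 5 (distinct).
General solution: h(n) = A·(1)^n + B·(5)^n.
From h(0) = 5: A + B = 5.
From h(1) = -7: A + 5B = -7.
Solving: A = 8, B = -3.
So h(n) = 8 - 3 \cdot 5^{n}.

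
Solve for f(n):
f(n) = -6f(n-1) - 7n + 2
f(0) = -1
First-order linear with linear forcing.
Homogeneous solution: f_h(n) = A·(-6)^n.
Try particular f_p(n) = pn + q. Substituting:
  pn + q = -6(p(n-1) + q) - 7n + 2.
Matching the n-coefficient: p = -6p - 7 ⇒ p = -1.
Matching constants: q = 6p - 6q + 2 ⇒ q = - \frac{4}{7}.
General: f(n) = A·(-6)^n - n - \frac{4}{7}.
Apply f(0) = -1: A - \frac{4}{7} = -1 ⇒ A = - \frac{3}{7}.
So f(n) = - \frac{3 \left(-6\right)^{n}}{7} - n - \frac{4}{7}.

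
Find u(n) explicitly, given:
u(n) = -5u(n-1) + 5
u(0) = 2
First-order linear non-homogeneous.
Homogeneous solution: u_h(n) = A·(-5)^n.
Try constant particular solution u_p = K: K = -5K + 5 ⇒ K = \frac{5}{6}.
General: u(n) = A·(-5)^n + \frac{5}{6}.
Apply u(0) = 2: A + \frac{5}{6} = 2 ⇒ A = \frac{7}{6}.
So u(n) = \frac{7 \left(-5\right)^{n}}{6} + \frac{5}{6}.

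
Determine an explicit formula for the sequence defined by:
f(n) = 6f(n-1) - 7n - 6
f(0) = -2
First-order linear with linear forcing.
Homogeneous solution: f_h(n) = A·(6)^n.
Try particular f_p(n) = pn + q. Substituting:
  pn + q = 6(p(n-1) + q) - 7n - 6.
Matching the n-coefficient: p = 6p - 7 ⇒ p = \frac{7}{5}.
Matching constants: q = -6p + 6q - 6 ⇒ q = \frac{72}{25}.
General: f(n) = A·(6)^n + \frac{7 n}{5} + \frac{72}{25}.
Apply f(0) = -2: A + \frac{72}{25} = -2 ⇒ A = - \frac{122}{25}.
So f(n) = - \frac{122 \cdot 6^{n}}{25} + \frac{7 n}{5} + \frac{72}{25}.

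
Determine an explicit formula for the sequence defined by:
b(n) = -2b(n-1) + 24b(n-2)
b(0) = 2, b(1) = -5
Characteristic equation: x² + 2x - 24 = 0, which factors as (x - (-6))(x - (4)) = 0.
Roots r₁ = -6, r₂ = 4 (distinct).
General solution: b(n) = A·(-6)^n + B·(4)^n.
From b(0) = 2: A + B = 2.
From b(1) = -5: -6A + 4B = -5.
Solving: A = \frac{13}{10}, B = \frac{7}{10}.
So b(n) = \frac{13 \left(-6\right)^{n}}{10} + \frac{7 \cdot 4^{n}}{10}.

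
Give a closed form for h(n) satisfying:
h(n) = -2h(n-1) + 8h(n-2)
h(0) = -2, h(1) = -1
Characteristic equation: x² + 2x - 8 = 0, which factors as (x - (-4))(x - (2)) = 0.
Roots r₁ = -4, r₂ = 2 (distinct).
General solution: h(n) = A·(-4)^n + B·(2)^n.
From h(0) = -2: A + B = -2.
From h(1) = -1: -4A + 2B = -1.
Solving: A = - \frac{1}{2}, B = - \frac{3}{2}.
So h(n) = - \frac{\left(-4\right)^{n}}{2} - \frac{3 \cdot 2^{n}}{2}.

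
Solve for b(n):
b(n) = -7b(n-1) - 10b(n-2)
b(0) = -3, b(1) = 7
Characteristic equation: x² + 7x + 10 = 0, which factors as (x - (-2))(x - (-5)) = 0.
Roots r₁ = -2, r₂ = -5 (distinct).
General solution: b(n) = A·(-2)^n + B·(-5)^n.
From b(0) = -3: A + B = -3.
From b(1) = 7: -2A - 5B = 7.
Solving: A = - \frac{8}{3}, B = - \frac{1}{3}.
So b(n) = - \frac{8 \left(-2\right)^{n}}{3} - \frac{\left(-5\right)^{n}}{3}.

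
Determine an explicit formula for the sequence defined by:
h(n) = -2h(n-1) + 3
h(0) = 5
First-order linear non-homogeneous.
Homogeneous solution: h_h(n) = A·(-2)^n.
Try constant particular solution h_p = K: K = -2K + 3 ⇒ K = 1.
General: h(n) = A·(-2)^n + 1.
Apply h(0) = 5: A + 1 = 5 ⇒ A = 4.
So h(n) = 4 \left(-2\right)^{n} + 1.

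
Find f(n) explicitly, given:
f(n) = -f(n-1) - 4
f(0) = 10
First-order linear non-homogeneous.
Homogeneous solution: f_h(n) = A·(-1)^n.
Try constant particular solution f_p = K: K = -K - 4 ⇒ K = -2.
General: f(n) = A·(-1)^n - 2.
Apply f(0) = 10: A - 2 = 10 ⇒ A = 12.
So f(n) = 12 \left(-1\right)^{n} - 2.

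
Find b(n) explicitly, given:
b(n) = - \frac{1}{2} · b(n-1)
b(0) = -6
Pure geometric recurrence with ratio - \frac{1}{2}.
By induction b(n) = b(0) · (- \frac{1}{2})^n = - 6 \left(- \frac{1}{2}\right)^{n}.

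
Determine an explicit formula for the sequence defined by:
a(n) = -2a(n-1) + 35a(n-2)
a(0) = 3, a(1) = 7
Characteristic equation: x² + 2x - 35 = 0, which factors as (x - (5))(x - (-7)) = 0.
Roots r₁ = 5, r₂ = -7 (distinct).
General solution: a(n) = A·(5)^n + B·(-7)^n.
From a(0) = 3: A + B = 3.
From a(1) = 7: 5A - 7B = 7.
Solving: A = \frac{7}{3}, B = \frac{2}{3}.
So a(n) = \frac{2 \left(-7\right)^{n}}{3} + \frac{7 \cdot 5^{n}}{3}.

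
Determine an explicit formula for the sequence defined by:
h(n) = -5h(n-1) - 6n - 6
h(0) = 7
First-order linear with linear forcing.
Homogeneous solution: h_h(n) = A·(-5)^n.
Try particular h_p(n) = pn + q. Substituting:
  pn + q = -5(p(n-1) + q) - 6n - 6.
Matching the n-coefficient: p = -5p - 6 ⇒ p = -1.
Matching constants: q = 5p - 5q - 6 ⇒ q = - \frac{11}{6}.
General: h(n) = A·(-5)^n - n - \frac{11}{6}.
Apply h(0) = 7: A - \frac{11}{6} = 7 ⇒ A = \frac{53}{6}.
So h(n) = \frac{53 \left(-5\right)^{n}}{6} - n - \frac{11}{6}.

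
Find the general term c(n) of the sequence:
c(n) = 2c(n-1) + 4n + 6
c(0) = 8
First-order linear with linear forcing.
Homogeneous solution: c_h(n) = A·(2)^n.
Try particular c_p(n) = pn + q. Substituting:
  pn + q = 2(p(n-1) + q) + 4n + 6.
Matching the n-coefficient: p = 2p + 4 ⇒ p = -4.
Matching constants: q = -2p + 2q + 6 ⇒ q = -14.
General: c(n) = A·(2)^n - 4 n - 14.
Apply c(0) = 8: A - 14 = 8 ⇒ A = 22.
So c(n) = 22 \cdot 2^{n} - 4 n - 14.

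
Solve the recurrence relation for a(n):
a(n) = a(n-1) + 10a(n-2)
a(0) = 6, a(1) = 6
Characteristic equation: x² - x - 10 = 0.
Discriminant Δ = (1)² + 4·(10) = 41.
Roots r₁,₂ = (1 ± √41)/2, so r₁ = \frac{1}{2} + \frac{\sqrt{41}}{2}, r₂ = \frac{1}{2} - \frac{\sqrt{41}}{2}.
General solution: a(n) = A·r₁^n + B·r₂^n.
From the initial conditions, A + B = 6 and r₁A + r₂B = 6.
Since r₁ - r₂ = √41: A = (6 - (6)r₂)/√41 = \frac{3 \sqrt{41}}{41} + 3, and B = 6 - A = 3 - \frac{3 \sqrt{41}}{41}.
So a(n) = \left(\frac{3 \sqrt{41}}{41} + 3\right)\left(\frac{1}{2} + \frac{\sqrt{41}}{2}\right)^n + \left(3 - \frac{3 \sqrt{41}}{41}\right)\left(\frac{1}{2} - \frac{\sqrt{41}}{2}\right)^n.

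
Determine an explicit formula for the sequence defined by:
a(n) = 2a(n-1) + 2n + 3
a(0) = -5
First-order linear with linear forcing.
Homogeneous solution: a_h(n) = A·(2)^n.
Try particular a_p(n) = pn + q. Substituting:
  pn + q = 2(p(n-1) + q) + 2n + 3.
Matching the n-coefficient: p = 2p + 2 ⇒ p = -2.
Matching constants: q = -2p + 2q + 3 ⇒ q = -7.
General: a(n) = A·(2)^n - 2 n - 7.
Apply a(0) = -5: A - 7 = -5 ⇒ A = 2.
So a(n) = 2 \cdot 2^{n} - 2 n - 7.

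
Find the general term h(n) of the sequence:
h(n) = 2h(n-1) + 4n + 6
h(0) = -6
First-order linear with linear forcing.
Homogeneous solution: h_h(n) = A·(2)^n.
Try particular h_p(n) = pn + q. Substituting:
  pn + q = 2(p(n-1) + q) + 4n + 6.
Matching the n-coefficient: p = 2p + 4 ⇒ p = -4.
Matching constants: q = -2p + 2q + 6 ⇒ q = -14.
General: h(n) = A·(2)^n - 4 n - 14.
Apply h(0) = -6: A - 14 = -6 ⇒ A = 8.
So h(n) = 8 \cdot 2^{n} - 4 n - 14.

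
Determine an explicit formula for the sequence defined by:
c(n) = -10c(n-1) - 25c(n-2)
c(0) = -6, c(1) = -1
Characteristic equation: x² + 10x + 25 = 0, which is (x - (-5))².
Repeated root r = -5.
General solution: c(n) = (A + Bn)·(-5)^n.
From c(0) = -6: A = -6.
From c(1) = -1: (A + B)·(-5) = -1 ⇒ B = \frac{31}{5}.
So c(n) = \left(\frac{31 n}{5} - 6\right) \cdot (-5)^n.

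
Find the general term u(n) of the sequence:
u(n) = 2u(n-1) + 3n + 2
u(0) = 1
First-order linear with linear forcing.
Homogeneous solution: u_h(n) = A·(2)^n.
Try particular u_p(n) = pn + q. Substituting:
  pn + q = 2(p(n-1) + q) + 3n + 2.
Matching the n-coefficient: p = 2p + 3 ⇒ p = -3.
Matching constants: q = -2p + 2q + 2 ⇒ q = -8.
General: u(n) = A·(2)^n - 3 n - 8.
Apply u(0) = 1: A - 8 = 1 ⇒ A = 9.
So u(n) = 9 \cdot 2^{n} - 3 n - 8.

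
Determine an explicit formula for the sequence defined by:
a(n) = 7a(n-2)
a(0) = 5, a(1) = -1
Characteristic equation: x² - 7 = 0.
Discriminant Δ = (0)² + 4·(7) = 28.
Roots r₁,₂ = (0 ± √28)/2, so r₁ = \sqrt{7}, r₂ = - \sqrt{7}.
General solution: a(n) = A·r₁^n + B·r₂^n.
From the initial conditions, A + B = 5 and r₁A + r₂B = -1.
Since r₁ - r₂ = √28: A = (-1 - (5)r₂)/√28 = \frac{5}{2} - \frac{\sqrt{7}}{14}, and B = 5 - A = \frac{\sqrt{7}}{14} + \frac{5}{2}.
So a(n) = \left(\frac{5}{2} - \frac{\sqrt{7}}{14}\right)\left(\sqrt{7}\right)^n + \left(\frac{\sqrt{7}}{14} + \frac{5}{2}\right)\left(- \sqrt{7}\right)^n.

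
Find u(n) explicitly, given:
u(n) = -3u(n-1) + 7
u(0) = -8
First-order linear non-homogeneous.
Homogeneous solution: u_h(n) = A·(-3)^n.
Try constant particular solution u_p = K: K = -3K + 7 ⇒ K = \frac{7}{4}.
General: u(n) = A·(-3)^n + \frac{7}{4}.
Apply u(0) = -8: A + \frac{7}{4} = -8 ⇒ A = - \frac{39}{4}.
So u(n) = \frac{7}{4} - \frac{39 \left(-3\right)^{n}}{4}.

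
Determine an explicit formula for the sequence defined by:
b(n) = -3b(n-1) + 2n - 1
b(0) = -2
First-order linear with linear forcing.
Homogeneous solution: b_h(n) = A·(-3)^n.
Try particular b_p(n) = pn + q. Substituting:
  pn + q = -3(p(n-1) + q) + 2n - 1.
Matching the n-coefficient: p = -3p + 2 ⇒ p = \frac{1}{2}.
Matching constants: q = 3p - 3q - 1 ⇒ q = \frac{1}{8}.
General: b(n) = A·(-3)^n + \frac{n}{2} + \frac{1}{8}.
Apply b(0) = -2: A + \frac{1}{8} = -2 ⇒ A = - \frac{17}{8}.
So b(n) = - \frac{17 \left(-3\right)^{n}}{8} + \frac{n}{2} + \frac{1}{8}.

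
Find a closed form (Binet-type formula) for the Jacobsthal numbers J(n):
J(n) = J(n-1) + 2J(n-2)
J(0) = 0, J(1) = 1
This is the Jacobsthal sequence.
Characteristic equation: x² - x - 2 = 0; roots r₁ = 2, r₂ = -1.
General: J(n) = A·r₁^n + B·r₂^n. Solving with J(0)=0, J(1)=1 gives A = \frac{1}{3}, B = - \frac{1}{3}.
So J(n) = - \frac{\left(-1\right)^{n}}{3} + \frac{2^{n}}{3}.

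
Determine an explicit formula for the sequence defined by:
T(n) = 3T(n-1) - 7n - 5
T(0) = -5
First-order linear with linear forcing.
Homogeneous solution: T_h(n) = A·(3)^n.
Try particular T_p(n) = pn + q. Substituting:
  pn + q = 3(p(n-1) + q) - 7n - 5.
Matching the n-coefficient: p = 3p - 7 ⇒ p = \frac{7}{2}.
Matching constants: q = -3p + 3q - 5 ⇒ q = \frac{31}{4}.
General: T(n) = A·(3)^n + \frac{7 n}{2} + \frac{31}{4}.
Apply T(0) = -5: A + \frac{31}{4} = -5 ⇒ A = - \frac{51}{4}.
So T(n) = - \frac{51 \cdot 3^{n}}{4} + \frac{7 n}{2} + \frac{31}{4}.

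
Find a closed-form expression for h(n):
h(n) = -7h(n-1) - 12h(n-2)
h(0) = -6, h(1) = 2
Characteristic equation: x² + 7x + 12 = 0, which factors as (x - (-3))(x - (-4)) = 0.
Roots r₁ = -3, r₂ = -4 (distinct).
General solution: h(n) = A·(-3)^n + B·(-4)^n.
From h(0) = -6: A + B = -6.
From h(1) = 2: -3A - 4B = 2.
Solving: A = -22, B = 16.
So h(n) = - 22 \left(-3\right)^{n} + 16 \left(-4\right)^{n}.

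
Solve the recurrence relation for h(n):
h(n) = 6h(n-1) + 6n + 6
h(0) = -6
First-order linear with linear forcing.
Homogeneous solution: h_h(n) = A·(6)^n.
Try particular h_p(n) = pn + q. Substituting:
  pn + q = 6(p(n-1) + q) + 6n + 6.
Matching the n-coefficient: p = 6p + 6 ⇒ p = - \frac{6}{5}.
Matching constants: q = -6p + 6q + 6 ⇒ q = - \frac{66}{25}.
General: h(n) = A·(6)^n - \frac{6 n}{5} - \frac{66}{25}.
Apply h(0) = -6: A - \frac{66}{25} = -6 ⇒ A = - \frac{84}{25}.
So h(n) = - \frac{84 \cdot 6^{n}}{25} - \frac{6 n}{5} - \frac{66}{25}.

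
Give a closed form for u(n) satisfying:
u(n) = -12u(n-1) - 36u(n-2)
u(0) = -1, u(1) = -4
Characteristic equation: x² + 12x + 36 = 0, which is (x - (-6))².
Repeated root r = -6.
General solution: u(n) = (A + Bn)·(-6)^n.
From u(0) = -1: A = -1.
From u(1) = -4: (A + B)·(-6) = -4 ⇒ B = \frac{5}{3}.
So u(n) = \left(\frac{5 n}{3} - 1\right) \cdot (-6)^n.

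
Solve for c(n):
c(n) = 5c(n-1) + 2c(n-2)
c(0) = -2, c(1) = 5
Characteristic equation: x² - 5x - 2 = 0.
Discriminant Δ = (5)² + 4·(2) = 33.
Roots r₁,₂ = (5 ± √33)/2, so r₁ = \frac{5}{2} + \frac{\sqrt{33}}{2}, r₂ = \frac{5}{2} - \frac{\sqrt{33}}{2}.
General solution: c(n) = A·r₁^n + B·r₂^n.
From the initial conditions, A + B = -2 and r₁A + r₂B = 5.
Since r₁ - r₂ = √33: A = (5 - (-2)r₂)/√33 = -1 + \frac{10 \sqrt{33}}{33}, and B = -2 - A = - \frac{10 \sqrt{33}}{33} - 1.
So c(n) = \left(-1 + \frac{10 \sqrt{33}}{33}\right)\left(\frac{5}{2} + \frac{\sqrt{33}}{2}\right)^n + \left(- \frac{10 \sqrt{33}}{33} - 1\right)\left(\frac{5}{2} - \frac{\sqrt{33}}{2}\right)^n.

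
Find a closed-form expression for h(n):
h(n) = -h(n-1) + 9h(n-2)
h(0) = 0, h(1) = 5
Characteristic equation: x² + x - 9 = 0.
Discriminant Δ = (-1)² + 4·(9) = 37.
Roots r₁,₂ = (-1 ± √37)/2, so r₁ = - \frac{1}{2} + \frac{\sqrt{37}}{2}, r₂ = - \frac{\sqrt{37}}{2} - \frac{1}{2}.
General solution: h(n) = A·r₁^n + B·r₂^n.
From the initial conditions, A + B = 0 and r₁A + r₂B = 5.
Since r₁ - r₂ = √37: A = (5 - (0)r₂)/√37 = \frac{5 \sqrt{37}}{37}, and B = 0 - A = - \frac{5 \sqrt{37}}{37}.
So h(n) = \left(\frac{5 \sqrt{37}}{37}\right)\left(- \frac{1}{2} + \frac{\sqrt{37}}{2}\right)^n + \left(- \frac{5 \sqrt{37}}{37}\right)\left(- \frac{\sqrt{37}}{2} - \frac{1}{2}\right)^n.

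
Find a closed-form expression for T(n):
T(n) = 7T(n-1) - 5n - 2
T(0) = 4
First-order linear with linear forcing.
Homogeneous solution: T_h(n) = A·(7)^n.
Try particular T_p(n) = pn + q. Substituting:
  pn + q = 7(p(n-1) + q) - 5n - 2.
Matching the n-coefficient: p = 7p - 5 ⇒ p = \frac{5}{6}.
Matching constants: q = -7p + 7q - 2 ⇒ q = \frac{47}{36}.
General: T(n) = A·(7)^n + \frac{5 n}{6} + \frac{47}{36}.
Apply T(0) = 4: A + \frac{47}{36} = 4 ⇒ A = \frac{97}{36}.
So T(n) = \frac{97 \cdot 7^{n}}{36} + \frac{5 n}{6} + \frac{47}{36}.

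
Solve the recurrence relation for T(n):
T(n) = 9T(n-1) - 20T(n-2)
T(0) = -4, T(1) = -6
Characteristic equation: x² - 9x + 20 = 0, which factors as (x - (5))(x - (4)) = 0.
Roots r₁ = 5, r₂ = 4 (distinct).
General solution: T(n) = A·(5)^n + B·(4)^n.
From T(0) = -4: A + B = -4.
From T(1) = -6: 5A + 4B = -6.
Solving: A = 10, B = -14.
So T(n) = - 14 \cdot 4^{n} + 10 \cdot 5^{n}.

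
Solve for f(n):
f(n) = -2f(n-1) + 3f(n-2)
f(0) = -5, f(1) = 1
Characteristic equation: x² + 2x - 3 = 0, which factors as (x - (1))(x - (-3)) = 0.
Roots r₁ = 1, r₂ = -3 (distinct).
General solution: f(n) = A·(1)^n + B·(-3)^n.
From f(0) = -5: A + B = -5.
From f(1) = 1: A - 3B = 1.
Solving: A = - \frac{7}{2}, B = - \frac{3}{2}.
So f(n) = - \frac{3 \left(-3\right)^{n}}{2} - \frac{7}{2}.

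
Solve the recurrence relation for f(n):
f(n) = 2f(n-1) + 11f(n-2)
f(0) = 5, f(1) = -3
Characteristic equation: x² - 2x - 11 = 0.
Discriminant Δ = (2)² + 4·(11) = 48.
Roots r₁,₂ = (2 ± √48)/2, so r₁ = 1 + 2 \sqrt{3}, r₂ = 1 - 2 \sqrt{3}.
General solution: f(n) = A·r₁^n + B·r₂^n.
From the initial conditions, A + B = 5 and r₁A + r₂B = -3.
Since r₁ - r₂ = √48: A = (-3 - (5)r₂)/√48 = \frac{5}{2} - \frac{2 \sqrt{3}}{3}, and B = 5 - A = \frac{2 \sqrt{3}}{3} + \frac{5}{2}.
So f(n) = \left(\frac{5}{2} - \frac{2 \sqrt{3}}{3}\right)\left(1 + 2 \sqrt{3}\right)^n + \left(\frac{2 \sqrt{3}}{3} + \frac{5}{2}\right)\left(1 - 2 \sqrt{3}\right)^n.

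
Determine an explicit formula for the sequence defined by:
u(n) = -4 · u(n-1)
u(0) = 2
Pure geometric recurrence with ratio -4.
By induction u(n) = u(0) · (-4)^n = 2 \left(-4\right)^{n}.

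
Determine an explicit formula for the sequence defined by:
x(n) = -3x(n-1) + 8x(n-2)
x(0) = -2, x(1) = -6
Characteristic equation: x² + 3x - 8 = 0.
Discriminant Δ = (-3)² + 4·(8) = 41.
Roots r₁,₂ = (-3 ± √41)/2, so r₁ = - \frac{3}{2} + \frac{\sqrt{41}}{2}, r₂ = - \frac{\sqrt{41}}{2} - \frac{3}{2}.
General solution: x(n) = A·r₁^n + B·r₂^n.
From the initial conditions, A + B = -2 and r₁A + r₂B = -6.
Since r₁ - r₂ = √41: A = (-6 - (-2)r₂)/√41 = - \frac{9 \sqrt{41}}{41} - 1, and B = -2 - A = -1 + \frac{9 \sqrt{41}}{41}.
So x(n) = \left(- \frac{9 \sqrt{41}}{41} - 1\right)\left(- \frac{3}{2} + \frac{\sqrt{41}}{2}\right)^n + \left(-1 + \frac{9 \sqrt{41}}{41}\right)\left(- \frac{\sqrt{41}}{2} - \frac{3}{2}\right)^n.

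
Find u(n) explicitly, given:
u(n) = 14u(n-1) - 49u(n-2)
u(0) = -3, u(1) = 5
Characteristic equation: x² - 14x + 49 = 0, which is (x - (7))².
Repeated root r = 7.
General solution: u(n) = (A + Bn)·(7)^n.
From u(0) = -3: A = -3.
From u(1) = 5: (A + B)·(7) = 5 ⇒ B = \frac{26}{7}.
So u(n) = \left(\frac{26 n}{7} - 3\right) \cdot (7)^n.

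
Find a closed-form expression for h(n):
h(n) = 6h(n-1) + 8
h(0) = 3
First-order linear non-homogeneous.
Homogeneous solution: h_h(n) = A·(6)^n.
Try constant particular solution h_p = K: K = 6K + 8 ⇒ K = - \frac{8}{5}.
General: h(n) = A·(6)^n - \frac{8}{5}.
Apply h(0) = 3: A - \frac{8}{5} = 3 ⇒ A = \frac{23}{5}.
So h(n) = \frac{23 \cdot 6^{n}}{5} - \frac{8}{5}.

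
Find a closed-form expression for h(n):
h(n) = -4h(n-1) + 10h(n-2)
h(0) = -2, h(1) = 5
Characteristic equation: x² + 4x - 10 = 0.
Discriminant Δ = (-4)² + 4·(10) = 56.
Roots r₁,₂ = (-4 ± √56)/2, so r₁ = -2 + \sqrt{14}, r₂ = - \sqrt{14} - 2.
General solution: h(n) = A·r₁^n + B·r₂^n.
From the initial conditions, A + B = -2 and r₁A + r₂B = 5.
Since r₁ - r₂ = √56: A = (5 - (-2)r₂)/√56 = -1 + \frac{\sqrt{14}}{28}, and B = -2 - A = -1 - \frac{\sqrt{14}}{28}.
So h(n) = \left(-1 + \frac{\sqrt{14}}{28}\right)\left(-2 + \sqrt{14}\right)^n + \left(-1 - \frac{\sqrt{14}}{28}\right)\left(- \sqrt{14} - 2\right)^n.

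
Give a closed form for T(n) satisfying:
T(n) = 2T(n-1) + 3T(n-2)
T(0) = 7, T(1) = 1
Characteristic equation: x² - 2x - 3 = 0, which factors as (x - (-1))(x - (3)) = 0.
Roots r₁ = -1, r₂ = 3 (distinct).
General solution: T(n) = A·(-1)^n + B·(3)^n.
From T(0) = 7: A + B = 7.
From T(1) = 1: -A + 3B = 1.
Solving: A = 5, B = 2.
So T(n) = 5 \left(-1\right)^{n} + 2 \cdot 3^{n}.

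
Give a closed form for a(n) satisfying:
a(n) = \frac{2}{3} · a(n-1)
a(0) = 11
Pure geometric recurrence with ratio \frac{2}{3}.
By induction a(n) = a(0) · (\frac{2}{3})^n = 11 \left(\frac{2}{3}\right)^{n}.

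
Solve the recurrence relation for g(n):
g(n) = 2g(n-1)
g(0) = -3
This is a homogeneous first-order recurrence with ratio 2.
By induction g(n) = g(0) · (2)^n = - 3 \cdot 2^{n}.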